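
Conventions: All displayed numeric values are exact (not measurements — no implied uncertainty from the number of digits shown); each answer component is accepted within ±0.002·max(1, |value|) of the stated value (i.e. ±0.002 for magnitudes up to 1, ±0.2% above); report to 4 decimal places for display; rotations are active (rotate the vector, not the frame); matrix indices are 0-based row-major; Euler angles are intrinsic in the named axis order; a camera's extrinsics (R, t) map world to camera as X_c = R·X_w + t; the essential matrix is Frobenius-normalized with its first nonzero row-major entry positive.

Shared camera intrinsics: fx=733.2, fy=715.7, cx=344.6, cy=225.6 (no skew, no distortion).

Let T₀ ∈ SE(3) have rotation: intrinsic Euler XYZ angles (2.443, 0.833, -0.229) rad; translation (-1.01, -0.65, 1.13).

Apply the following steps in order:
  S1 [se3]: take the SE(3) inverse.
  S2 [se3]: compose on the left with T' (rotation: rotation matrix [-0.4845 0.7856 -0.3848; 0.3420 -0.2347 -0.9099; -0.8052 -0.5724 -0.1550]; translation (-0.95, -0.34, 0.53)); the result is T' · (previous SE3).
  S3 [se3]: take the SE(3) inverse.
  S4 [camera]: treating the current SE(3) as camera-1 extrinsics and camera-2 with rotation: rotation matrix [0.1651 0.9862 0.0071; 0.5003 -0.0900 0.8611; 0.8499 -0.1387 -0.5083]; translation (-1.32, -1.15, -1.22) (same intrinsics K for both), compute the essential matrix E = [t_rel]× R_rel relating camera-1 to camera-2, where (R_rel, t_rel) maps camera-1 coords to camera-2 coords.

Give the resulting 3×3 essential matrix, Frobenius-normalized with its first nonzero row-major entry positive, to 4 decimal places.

matrix = [0.4411 0.0676 0.3957; -0.3061 0.5698 -0.0289; -0.1536 -0.3578 -0.2709]

after S1 (invert_se3): R=[0.6551 0.6373 0.4058; 0.1527 -0.6377 0.7550; 0.7400 -0.4326 -0.5151], t=(0.6173, -1.1134, 1.0482)
after S2 (compose_se3): R=[-0.4821 -0.6433 0.5947; -0.4851 0.7613 0.4303; -0.7296 -0.0810 -0.6791], t=(-2.5271, -0.8213, 0.5079)
after S3 (invert_se3): R=[-0.4821 -0.4851 -0.7296; -0.6433 0.7613 -0.0810; 0.5947 0.4303 -0.6791], t=(-1.2463, -0.9594, 2.2012)
after S4 (essential): [0.4411 0.0676 0.3957; -0.3061 0.5698 -0.0289; -0.1536 -0.3578 -0.2709]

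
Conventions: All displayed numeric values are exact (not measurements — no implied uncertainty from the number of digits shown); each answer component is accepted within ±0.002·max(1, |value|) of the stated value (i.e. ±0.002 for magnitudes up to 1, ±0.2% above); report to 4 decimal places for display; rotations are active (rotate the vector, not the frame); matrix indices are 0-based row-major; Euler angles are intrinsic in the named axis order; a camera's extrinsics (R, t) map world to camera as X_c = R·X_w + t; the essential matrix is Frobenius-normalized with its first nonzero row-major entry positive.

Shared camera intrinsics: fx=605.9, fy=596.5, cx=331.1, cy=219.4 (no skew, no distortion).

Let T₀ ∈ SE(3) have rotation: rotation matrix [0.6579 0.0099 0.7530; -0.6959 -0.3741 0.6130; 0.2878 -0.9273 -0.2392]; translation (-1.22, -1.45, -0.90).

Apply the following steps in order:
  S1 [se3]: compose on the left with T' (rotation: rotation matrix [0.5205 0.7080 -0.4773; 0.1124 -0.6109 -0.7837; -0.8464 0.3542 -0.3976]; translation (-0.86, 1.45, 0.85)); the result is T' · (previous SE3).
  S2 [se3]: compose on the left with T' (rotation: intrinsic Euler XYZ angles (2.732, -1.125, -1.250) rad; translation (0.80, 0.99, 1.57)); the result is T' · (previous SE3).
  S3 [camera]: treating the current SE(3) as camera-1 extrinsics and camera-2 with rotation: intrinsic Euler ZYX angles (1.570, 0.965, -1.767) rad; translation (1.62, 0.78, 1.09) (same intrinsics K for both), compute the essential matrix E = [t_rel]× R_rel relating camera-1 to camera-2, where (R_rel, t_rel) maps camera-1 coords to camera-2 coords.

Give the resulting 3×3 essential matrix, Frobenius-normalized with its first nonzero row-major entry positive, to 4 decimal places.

matrix = [0.3856 -0.0020 0.5367; 0.4308 0.4694 -0.1980; -0.0064 -0.1787 0.2935]

after S1 (compose_se3): R=[-0.2876 0.1829 0.9401; 0.2736 0.9564 -0.1024; -0.9178 0.2278 -0.3251], t=(-2.0921, 2.9040, 1.7268)
after S2 (compose_se3): R=[0.9010 0.2107 0.3793; -0.2326 -0.5034 0.8322; 0.3663 -0.8380 -0.4045], t=(0.1458, -2.7208, 0.3075)
after S3 (essential): [0.3856 -0.0020 0.5367; 0.4308 0.4694 -0.1980; -0.0064 -0.1787 0.2935]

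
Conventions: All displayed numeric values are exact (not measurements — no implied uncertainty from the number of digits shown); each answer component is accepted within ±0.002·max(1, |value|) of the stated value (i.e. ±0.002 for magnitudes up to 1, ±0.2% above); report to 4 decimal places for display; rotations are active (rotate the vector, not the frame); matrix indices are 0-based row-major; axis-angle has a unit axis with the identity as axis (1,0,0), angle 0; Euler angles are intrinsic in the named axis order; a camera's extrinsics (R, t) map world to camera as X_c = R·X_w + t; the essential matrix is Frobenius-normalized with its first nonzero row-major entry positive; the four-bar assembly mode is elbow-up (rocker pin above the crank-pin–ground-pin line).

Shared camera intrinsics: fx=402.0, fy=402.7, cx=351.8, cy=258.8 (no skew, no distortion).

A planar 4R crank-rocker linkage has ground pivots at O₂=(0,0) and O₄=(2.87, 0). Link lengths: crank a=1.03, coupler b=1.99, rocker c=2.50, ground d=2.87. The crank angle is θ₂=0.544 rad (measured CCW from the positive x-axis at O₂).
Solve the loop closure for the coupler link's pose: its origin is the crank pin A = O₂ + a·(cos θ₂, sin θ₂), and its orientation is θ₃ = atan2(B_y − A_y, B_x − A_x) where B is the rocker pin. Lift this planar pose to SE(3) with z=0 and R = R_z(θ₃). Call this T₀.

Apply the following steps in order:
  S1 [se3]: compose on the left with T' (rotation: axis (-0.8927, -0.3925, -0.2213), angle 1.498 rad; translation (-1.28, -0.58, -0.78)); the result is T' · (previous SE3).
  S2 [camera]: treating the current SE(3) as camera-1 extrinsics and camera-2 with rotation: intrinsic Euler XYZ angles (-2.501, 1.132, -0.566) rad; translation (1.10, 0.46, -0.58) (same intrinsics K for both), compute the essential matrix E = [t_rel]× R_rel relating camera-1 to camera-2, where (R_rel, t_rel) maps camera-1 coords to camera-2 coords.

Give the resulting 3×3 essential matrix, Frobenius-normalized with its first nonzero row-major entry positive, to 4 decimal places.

matrix = [0.5216 -0.0005 0.0409; -0.4487 -0.1645 0.2189; 0.1605 -0.3491 0.5499]

source (fourbar_fk): coupler pose = R=[0.4812 -0.8766 0.0000; 0.8766 0.4812 0.0000; 0.0000 0.0000 1.0000], t=(0.8813, 0.5331, 0.0000)
after S1 (compose_se3): R=[0.8689 -0.4490 -0.2083; 0.2392 0.0124 0.9709; -0.4333 -0.8935 0.1182], t=(-0.2737, -0.3732, -0.7052)
after S2 (essential): [0.5216 -0.0005 0.0409; -0.4487 -0.1645 0.2189; 0.1605 -0.3491 0.5499]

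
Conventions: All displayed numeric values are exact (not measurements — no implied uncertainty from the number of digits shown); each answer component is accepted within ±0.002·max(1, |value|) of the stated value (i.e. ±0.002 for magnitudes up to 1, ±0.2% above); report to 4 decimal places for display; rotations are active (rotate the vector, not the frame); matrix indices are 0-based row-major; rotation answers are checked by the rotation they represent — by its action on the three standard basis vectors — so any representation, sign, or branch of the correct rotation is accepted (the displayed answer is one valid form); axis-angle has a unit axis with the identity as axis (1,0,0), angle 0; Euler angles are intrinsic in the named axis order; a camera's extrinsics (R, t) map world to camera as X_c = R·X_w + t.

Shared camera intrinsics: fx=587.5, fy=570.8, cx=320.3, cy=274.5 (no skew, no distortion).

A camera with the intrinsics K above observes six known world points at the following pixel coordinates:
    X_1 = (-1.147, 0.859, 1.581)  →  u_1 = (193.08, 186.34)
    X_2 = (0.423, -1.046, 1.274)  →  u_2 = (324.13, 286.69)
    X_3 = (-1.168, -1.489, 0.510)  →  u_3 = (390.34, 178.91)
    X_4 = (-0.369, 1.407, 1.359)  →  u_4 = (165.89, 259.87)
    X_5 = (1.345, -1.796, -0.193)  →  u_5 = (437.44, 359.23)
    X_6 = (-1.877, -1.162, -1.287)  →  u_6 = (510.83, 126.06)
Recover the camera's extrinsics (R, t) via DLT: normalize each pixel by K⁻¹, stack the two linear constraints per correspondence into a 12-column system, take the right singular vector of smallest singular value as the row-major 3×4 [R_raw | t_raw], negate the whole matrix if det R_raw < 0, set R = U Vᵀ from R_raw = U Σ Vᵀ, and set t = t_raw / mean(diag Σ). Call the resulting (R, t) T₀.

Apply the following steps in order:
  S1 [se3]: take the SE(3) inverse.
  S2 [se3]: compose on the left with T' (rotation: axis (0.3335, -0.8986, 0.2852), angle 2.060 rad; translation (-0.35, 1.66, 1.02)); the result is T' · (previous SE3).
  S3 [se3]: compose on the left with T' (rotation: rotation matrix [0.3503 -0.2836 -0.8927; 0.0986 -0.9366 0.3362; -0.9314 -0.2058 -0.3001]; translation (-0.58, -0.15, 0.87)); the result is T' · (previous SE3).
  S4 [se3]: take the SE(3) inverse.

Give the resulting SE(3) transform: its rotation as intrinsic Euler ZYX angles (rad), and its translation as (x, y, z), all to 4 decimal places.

rotation (euler_zyx) = (-1.4983, -0.2179, 1.3404), translation = (1.2183, -1.5113, 8.3253)

source (pnp_recover): camera pose = R=[-0.0081 -0.6981 -0.7160; 0.9667 0.1776 -0.1841; 0.2557 -0.6936 0.6734], t=(0.2399, 0.1900, 6.6696)
after S1 (invert_se3): R=[-0.0081 0.9667 0.2557; -0.6981 0.1776 -0.6936; -0.7160 -0.1841 0.6734], t=(-1.8870, 4.7600, -4.2848)
after S2 (compose_se3): R=[0.9535 -0.2989 -0.0382; -0.0185 0.0684 -0.9975; 0.3008 0.9518 0.0597], t=(-0.2673, 8.3043, 0.3690)
after S3 (compose_se3): R=[0.0707 -0.9738 0.2162; 0.2125 0.2265 0.9506; -0.9746 -0.0213 0.2229], t=(-3.3579, -7.8302, -0.7008)
after S4 (invert_se3): R=[0.0707 0.2125 -0.9746; -0.9738 0.2265 -0.0213; 0.2162 0.9506 0.2229], t=(1.2183, -1.5113, 8.3253)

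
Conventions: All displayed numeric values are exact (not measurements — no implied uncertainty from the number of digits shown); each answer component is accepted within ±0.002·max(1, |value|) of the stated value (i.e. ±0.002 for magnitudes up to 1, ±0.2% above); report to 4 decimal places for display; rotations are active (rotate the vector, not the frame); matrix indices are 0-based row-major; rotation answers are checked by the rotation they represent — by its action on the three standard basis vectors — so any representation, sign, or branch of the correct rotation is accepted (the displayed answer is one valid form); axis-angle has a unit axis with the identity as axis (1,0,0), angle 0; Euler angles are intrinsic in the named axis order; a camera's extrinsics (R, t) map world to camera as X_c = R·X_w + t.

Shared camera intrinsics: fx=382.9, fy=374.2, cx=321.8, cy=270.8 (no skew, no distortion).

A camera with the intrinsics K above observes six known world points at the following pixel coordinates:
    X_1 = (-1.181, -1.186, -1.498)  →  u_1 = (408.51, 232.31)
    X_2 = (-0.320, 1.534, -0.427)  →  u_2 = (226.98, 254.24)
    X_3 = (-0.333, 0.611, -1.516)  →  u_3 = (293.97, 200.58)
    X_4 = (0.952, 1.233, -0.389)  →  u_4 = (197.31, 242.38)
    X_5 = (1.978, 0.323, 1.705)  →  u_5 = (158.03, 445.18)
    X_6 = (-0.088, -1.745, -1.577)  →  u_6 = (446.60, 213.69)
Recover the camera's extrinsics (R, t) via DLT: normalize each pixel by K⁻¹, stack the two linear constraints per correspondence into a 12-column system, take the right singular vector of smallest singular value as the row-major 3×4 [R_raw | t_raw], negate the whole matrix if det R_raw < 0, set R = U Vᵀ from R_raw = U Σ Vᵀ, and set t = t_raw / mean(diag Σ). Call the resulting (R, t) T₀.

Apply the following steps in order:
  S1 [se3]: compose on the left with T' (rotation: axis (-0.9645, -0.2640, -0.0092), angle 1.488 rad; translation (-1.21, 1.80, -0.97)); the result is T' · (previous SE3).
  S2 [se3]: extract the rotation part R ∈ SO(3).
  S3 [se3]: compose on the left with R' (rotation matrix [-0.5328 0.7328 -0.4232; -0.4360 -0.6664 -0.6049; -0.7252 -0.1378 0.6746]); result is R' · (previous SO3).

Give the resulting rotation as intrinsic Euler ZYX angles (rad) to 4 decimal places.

source (pnp_recover): camera pose = R=[-0.2666 -0.9364 -0.2281; -0.1541 -0.1922 0.9692; -0.9514 0.2936 -0.0930], t=(-0.3100, 0.3800, 5.5199)
after S1 (compose_se3): R=[-0.0444 -0.9980 0.0455; -0.9990 0.0445 0.0013; -0.0033 -0.0454 -0.9990], t=(-2.8152, 7.1040, -0.9617)
after S2 (rot_of_se3): [-0.0444 -0.9980 0.0455; -0.9990 0.0445 0.0013; -0.0033 -0.0454 -0.9990]
after S3 (compose_so3): [-0.7070 0.5836 0.3995; 0.6871 0.4329 0.5836; 0.1676 0.6870 -0.7070]

rotation (euler_zyx) = (2.3705, -0.1684, 2.3705)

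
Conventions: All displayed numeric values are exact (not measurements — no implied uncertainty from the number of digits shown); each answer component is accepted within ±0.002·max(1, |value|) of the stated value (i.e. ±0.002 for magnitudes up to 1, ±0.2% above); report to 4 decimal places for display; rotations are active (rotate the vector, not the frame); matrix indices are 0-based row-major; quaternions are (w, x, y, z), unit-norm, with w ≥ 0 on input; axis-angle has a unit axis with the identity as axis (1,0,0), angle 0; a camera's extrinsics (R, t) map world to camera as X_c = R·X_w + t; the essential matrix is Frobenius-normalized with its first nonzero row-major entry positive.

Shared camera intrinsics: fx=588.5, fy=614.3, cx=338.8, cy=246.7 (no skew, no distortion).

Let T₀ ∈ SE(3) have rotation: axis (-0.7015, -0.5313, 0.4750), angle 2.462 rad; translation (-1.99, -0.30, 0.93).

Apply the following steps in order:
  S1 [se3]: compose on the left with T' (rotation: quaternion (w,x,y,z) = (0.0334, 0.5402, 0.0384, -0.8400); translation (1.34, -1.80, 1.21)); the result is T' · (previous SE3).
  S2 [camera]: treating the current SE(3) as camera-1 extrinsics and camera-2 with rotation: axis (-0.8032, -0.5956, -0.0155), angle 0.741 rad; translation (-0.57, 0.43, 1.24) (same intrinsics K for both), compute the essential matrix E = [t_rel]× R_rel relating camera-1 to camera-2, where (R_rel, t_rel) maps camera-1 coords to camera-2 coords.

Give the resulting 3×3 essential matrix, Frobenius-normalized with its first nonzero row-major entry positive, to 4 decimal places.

after S1 (compose_se3): R=[0.2875 0.6273 0.7238; -0.9316 0.3587 0.0592; -0.2225 -0.6913 0.6875], t=(1.2932, -1.5660, 3.4141)
after S2 (essential): [0.6921 0.1122 -0.0917; -0.0417 0.5779 0.3964; -0.0004 0.0701 0.0470]

matrix = [0.6921 0.1122 -0.0917; -0.0417 0.5779 0.3964; -0.0004 0.0701 0.0470]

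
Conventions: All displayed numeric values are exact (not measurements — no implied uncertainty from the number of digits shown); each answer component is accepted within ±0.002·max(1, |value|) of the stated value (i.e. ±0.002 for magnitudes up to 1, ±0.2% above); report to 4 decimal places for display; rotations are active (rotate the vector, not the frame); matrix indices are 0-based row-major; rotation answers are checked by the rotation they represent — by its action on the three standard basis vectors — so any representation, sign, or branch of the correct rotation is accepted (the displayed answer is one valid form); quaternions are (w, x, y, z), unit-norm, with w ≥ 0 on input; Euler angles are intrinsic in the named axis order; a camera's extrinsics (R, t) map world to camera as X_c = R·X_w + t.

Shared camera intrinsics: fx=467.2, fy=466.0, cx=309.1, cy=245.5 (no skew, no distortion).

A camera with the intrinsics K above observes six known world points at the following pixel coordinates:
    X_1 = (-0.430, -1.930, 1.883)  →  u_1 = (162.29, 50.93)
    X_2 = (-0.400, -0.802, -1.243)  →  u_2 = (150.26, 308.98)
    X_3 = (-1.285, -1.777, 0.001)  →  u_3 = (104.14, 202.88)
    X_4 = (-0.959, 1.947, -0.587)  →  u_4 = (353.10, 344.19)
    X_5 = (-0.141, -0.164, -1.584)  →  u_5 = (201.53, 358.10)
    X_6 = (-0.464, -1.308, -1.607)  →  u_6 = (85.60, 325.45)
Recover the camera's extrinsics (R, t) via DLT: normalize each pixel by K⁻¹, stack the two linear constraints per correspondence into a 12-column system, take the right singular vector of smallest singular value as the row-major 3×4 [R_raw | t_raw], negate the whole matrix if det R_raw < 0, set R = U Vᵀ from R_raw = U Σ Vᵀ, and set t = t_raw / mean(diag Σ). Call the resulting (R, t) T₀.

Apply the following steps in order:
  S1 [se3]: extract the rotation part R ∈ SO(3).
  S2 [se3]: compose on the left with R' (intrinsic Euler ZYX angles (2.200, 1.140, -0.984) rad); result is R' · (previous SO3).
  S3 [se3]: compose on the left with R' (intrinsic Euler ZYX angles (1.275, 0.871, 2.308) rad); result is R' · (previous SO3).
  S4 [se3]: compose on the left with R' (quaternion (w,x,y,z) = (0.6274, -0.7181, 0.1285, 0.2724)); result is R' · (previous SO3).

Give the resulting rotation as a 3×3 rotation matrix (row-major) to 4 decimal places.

source (pnp_recover): camera pose = R=[0.4428 0.8607 0.2512; -0.2964 0.4049 -0.8650; -0.8462 0.3085 0.4344], t=(-0.4901, -0.2001, 5.3605)
after S1 (rot_of_se3): [0.4428 0.8607 0.2512; -0.2964 0.4049 -0.8650; -0.8462 0.3085 0.4344]
after S2 (compose_so3): [0.7122 -0.5116 -0.4808; 0.4979 -0.1147 0.8596; -0.4949 -0.8515 0.1730]
after S3 (compose_so3): [0.2598 -0.6642 0.7010; 0.9612 0.2478 -0.1214; -0.0931 0.7053 0.7028]
after S4 (compose_so3): [-0.2719 -0.8363 0.4761; -0.2223 0.5359 0.8145; -0.9363 0.1156 -0.3316]

rotation (matrix) = ((-0.2719, -0.8363, 0.4761), (-0.2223, 0.5359, 0.8145), (-0.9363, 0.1156, -0.3316))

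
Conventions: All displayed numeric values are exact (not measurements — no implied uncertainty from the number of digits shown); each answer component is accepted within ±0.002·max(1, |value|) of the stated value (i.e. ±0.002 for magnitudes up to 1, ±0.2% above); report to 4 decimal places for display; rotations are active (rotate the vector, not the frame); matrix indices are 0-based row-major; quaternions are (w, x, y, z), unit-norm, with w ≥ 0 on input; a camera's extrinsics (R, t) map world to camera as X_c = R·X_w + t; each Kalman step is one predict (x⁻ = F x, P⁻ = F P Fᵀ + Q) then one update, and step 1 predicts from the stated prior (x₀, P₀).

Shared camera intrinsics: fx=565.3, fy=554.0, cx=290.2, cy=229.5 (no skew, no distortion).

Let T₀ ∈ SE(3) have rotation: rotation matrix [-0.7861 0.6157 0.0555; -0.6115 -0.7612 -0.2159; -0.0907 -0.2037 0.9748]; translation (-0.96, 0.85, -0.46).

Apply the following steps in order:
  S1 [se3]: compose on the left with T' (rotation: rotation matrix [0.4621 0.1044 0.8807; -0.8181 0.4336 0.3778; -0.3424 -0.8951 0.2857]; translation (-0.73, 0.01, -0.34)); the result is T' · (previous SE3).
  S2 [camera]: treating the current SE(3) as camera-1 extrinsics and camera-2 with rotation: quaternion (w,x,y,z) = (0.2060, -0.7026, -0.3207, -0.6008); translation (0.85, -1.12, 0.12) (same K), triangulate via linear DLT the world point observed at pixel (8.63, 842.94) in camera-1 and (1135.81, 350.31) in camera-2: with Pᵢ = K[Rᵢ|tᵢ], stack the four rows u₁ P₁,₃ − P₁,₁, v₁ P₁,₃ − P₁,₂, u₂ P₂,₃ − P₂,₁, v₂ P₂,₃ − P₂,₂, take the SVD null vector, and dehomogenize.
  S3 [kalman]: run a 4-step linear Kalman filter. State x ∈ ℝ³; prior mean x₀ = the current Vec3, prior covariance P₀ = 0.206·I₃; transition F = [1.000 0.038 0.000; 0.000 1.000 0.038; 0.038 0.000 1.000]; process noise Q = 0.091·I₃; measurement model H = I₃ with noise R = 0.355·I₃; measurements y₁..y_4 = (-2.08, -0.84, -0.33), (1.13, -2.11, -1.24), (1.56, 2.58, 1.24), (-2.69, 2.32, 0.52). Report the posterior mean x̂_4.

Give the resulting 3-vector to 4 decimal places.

result = (-0.4726, 1.1805, 0.5473)

after S1 (compose_se3): R=[-0.5069 0.0256 0.8616; 0.3437 -0.9107 0.2293; 0.7905 0.4123 0.4528], t=(-1.4900, 0.9901, -0.9035)
after S2 (triangulate): (1.9923, 0.2973, 1.9286)
after S3 (kf_track): (-0.4726, 1.1805, 0.5473)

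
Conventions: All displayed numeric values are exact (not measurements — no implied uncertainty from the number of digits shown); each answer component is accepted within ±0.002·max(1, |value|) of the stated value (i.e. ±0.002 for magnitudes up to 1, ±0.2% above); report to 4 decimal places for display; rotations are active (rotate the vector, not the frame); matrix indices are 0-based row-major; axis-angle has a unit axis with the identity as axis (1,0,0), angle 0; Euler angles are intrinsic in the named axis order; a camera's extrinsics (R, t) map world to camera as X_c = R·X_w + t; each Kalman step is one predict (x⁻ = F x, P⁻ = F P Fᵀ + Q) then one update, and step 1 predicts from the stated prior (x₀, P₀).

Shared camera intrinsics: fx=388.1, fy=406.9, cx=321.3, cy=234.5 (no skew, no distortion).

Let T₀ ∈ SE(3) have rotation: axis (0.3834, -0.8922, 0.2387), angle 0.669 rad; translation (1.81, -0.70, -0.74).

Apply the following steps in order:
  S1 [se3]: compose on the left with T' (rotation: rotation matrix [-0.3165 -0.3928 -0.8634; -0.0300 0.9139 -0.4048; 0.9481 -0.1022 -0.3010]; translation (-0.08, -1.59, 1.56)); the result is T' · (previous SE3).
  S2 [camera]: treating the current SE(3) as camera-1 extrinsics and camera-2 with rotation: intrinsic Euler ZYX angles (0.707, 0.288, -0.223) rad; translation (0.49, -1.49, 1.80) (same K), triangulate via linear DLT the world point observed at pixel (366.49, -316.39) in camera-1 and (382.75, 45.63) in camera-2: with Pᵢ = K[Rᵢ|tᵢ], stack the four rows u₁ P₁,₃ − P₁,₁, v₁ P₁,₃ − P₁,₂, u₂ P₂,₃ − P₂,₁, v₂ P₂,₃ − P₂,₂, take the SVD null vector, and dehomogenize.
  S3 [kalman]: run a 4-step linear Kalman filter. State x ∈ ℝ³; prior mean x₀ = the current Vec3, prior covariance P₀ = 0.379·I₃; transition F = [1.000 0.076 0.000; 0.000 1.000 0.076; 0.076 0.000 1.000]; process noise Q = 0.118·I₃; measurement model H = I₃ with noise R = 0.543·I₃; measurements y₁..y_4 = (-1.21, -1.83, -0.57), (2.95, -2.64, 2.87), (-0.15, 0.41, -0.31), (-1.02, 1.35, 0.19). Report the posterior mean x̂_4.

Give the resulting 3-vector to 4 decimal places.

after S1 (compose_se3): R=[-0.7823 -0.4710 -0.4076; -0.1885 0.8027 -0.5658; 0.5937 -0.3658 -0.7168], t=(0.2611, -1.9845, 3.5704)
after S2 (triangulate): (-0.5198, -0.4984, 1.5469)
after S3 (kf_track): (-0.2354, 0.0133, 0.6175)

result = (-0.2354, 0.0133, 0.6175)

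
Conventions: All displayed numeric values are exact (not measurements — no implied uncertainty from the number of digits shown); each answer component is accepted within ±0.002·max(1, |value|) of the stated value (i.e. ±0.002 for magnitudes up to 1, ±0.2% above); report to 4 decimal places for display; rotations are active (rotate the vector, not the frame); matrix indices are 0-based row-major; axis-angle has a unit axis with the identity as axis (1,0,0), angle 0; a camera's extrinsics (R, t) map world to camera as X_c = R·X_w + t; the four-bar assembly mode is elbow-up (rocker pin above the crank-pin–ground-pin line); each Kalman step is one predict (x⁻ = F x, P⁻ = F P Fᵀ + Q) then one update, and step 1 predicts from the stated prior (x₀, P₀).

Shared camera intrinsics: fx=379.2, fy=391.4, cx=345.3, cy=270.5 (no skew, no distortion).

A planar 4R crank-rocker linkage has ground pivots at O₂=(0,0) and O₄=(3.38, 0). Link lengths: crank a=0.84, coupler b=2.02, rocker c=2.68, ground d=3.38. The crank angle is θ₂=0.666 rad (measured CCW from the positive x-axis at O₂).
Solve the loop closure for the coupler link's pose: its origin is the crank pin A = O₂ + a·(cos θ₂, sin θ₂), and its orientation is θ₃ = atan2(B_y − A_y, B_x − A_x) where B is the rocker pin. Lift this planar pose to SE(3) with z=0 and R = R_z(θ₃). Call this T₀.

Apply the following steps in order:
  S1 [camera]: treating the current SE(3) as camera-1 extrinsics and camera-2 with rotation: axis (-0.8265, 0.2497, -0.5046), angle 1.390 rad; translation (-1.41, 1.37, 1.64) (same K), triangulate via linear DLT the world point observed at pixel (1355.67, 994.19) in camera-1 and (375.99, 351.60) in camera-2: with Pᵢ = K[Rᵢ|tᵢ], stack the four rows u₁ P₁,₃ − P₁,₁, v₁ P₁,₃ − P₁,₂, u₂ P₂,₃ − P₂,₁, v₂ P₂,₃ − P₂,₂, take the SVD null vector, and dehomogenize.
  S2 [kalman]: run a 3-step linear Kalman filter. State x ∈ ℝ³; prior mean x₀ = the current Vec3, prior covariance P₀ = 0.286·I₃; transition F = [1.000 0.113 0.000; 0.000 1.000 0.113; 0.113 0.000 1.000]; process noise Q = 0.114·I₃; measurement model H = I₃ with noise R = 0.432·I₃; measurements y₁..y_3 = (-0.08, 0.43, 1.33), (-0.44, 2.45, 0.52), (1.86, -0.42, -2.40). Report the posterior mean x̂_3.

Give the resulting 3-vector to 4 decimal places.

source (fourbar_fk): coupler pose = R=[0.5719 -0.8203 0.0000; 0.8203 0.5719 0.0000; 0.0000 0.0000 1.0000], t=(0.6605, 0.5190, 0.0000)
after S1 (triangulate): (1.8494, -0.7395, 0.8725)
after S2 (kf_track): (0.9172, 0.4244, -0.3837)

result = (0.9172, 0.4244, -0.3837)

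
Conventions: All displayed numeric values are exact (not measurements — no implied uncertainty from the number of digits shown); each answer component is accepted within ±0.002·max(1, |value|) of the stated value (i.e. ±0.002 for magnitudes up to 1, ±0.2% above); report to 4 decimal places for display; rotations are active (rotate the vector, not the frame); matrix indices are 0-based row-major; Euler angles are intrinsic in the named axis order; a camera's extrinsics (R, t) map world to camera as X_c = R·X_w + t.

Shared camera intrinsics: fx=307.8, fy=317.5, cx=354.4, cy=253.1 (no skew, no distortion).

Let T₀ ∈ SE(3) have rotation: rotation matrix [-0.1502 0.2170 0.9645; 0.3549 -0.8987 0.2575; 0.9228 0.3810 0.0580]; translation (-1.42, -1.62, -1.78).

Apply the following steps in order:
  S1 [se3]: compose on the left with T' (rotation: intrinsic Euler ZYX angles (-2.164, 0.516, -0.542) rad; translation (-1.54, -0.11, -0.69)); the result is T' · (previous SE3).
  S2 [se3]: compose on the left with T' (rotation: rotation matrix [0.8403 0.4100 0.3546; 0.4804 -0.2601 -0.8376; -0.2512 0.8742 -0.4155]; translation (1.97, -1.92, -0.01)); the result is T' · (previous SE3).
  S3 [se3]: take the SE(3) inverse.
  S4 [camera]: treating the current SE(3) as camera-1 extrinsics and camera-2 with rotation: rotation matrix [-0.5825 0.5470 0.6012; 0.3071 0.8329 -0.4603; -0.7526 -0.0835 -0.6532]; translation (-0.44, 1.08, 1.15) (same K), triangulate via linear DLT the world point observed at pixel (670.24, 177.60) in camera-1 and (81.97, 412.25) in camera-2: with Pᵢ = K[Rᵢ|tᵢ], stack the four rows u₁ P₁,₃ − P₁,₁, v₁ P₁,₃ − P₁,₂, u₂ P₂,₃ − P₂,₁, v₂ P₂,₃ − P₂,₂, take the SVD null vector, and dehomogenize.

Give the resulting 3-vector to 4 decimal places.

after S1 (compose_se3): R=[0.5523 -0.7989 -0.2384; -0.5762 -0.1592 -0.8016; 0.6025 0.5801 -0.5482], t=(-2.5715, 2.4852, -0.5888)
after S2 (compose_se3): R=[0.4415 -0.5309 -0.7234; -0.0895 -0.8282 0.5532; -0.8928 -0.1795 -0.4131], t=(0.6193, -3.3085, 3.0532)
after S3 (invert_se3): R=[0.4415 -0.0895 -0.8928; -0.5309 -0.8282 -0.1795; -0.7234 0.5532 -0.4131], t=(2.1566, -1.8633, 3.5396)
after S4 (triangulate): (0.0916, -0.8988, -1.6557)

result = (0.0916, -0.8988, -1.6557)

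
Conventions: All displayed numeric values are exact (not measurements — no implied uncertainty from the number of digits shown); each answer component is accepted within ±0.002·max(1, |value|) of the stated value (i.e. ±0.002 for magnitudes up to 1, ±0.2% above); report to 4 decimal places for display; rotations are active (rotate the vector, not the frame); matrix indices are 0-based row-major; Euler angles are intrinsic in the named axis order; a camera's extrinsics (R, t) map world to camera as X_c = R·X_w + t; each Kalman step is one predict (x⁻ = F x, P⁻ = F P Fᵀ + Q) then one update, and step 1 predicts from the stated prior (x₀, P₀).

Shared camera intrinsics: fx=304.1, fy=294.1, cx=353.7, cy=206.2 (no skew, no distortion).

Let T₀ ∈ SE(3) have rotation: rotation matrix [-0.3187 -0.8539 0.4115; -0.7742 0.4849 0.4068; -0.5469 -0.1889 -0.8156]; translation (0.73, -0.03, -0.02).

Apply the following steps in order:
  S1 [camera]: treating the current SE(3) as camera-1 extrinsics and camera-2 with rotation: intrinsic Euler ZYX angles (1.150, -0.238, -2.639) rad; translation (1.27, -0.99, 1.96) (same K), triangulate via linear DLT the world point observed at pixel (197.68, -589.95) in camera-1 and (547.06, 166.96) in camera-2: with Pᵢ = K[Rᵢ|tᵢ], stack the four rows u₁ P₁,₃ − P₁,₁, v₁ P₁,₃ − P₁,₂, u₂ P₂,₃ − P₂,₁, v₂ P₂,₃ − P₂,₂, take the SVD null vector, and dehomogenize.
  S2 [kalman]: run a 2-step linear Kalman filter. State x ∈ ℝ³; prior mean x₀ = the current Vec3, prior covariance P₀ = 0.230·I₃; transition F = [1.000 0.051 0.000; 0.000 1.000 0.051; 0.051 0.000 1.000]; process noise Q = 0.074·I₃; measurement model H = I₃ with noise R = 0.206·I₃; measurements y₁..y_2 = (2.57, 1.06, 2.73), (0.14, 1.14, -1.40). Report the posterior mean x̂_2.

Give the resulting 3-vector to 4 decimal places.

after S1 (triangulate): (1.2656, -0.0287, -1.6306)
after S2 (kf_track): (1.1334, 0.8636, -0.1254)

result = (1.1334, 0.8636, -0.1254)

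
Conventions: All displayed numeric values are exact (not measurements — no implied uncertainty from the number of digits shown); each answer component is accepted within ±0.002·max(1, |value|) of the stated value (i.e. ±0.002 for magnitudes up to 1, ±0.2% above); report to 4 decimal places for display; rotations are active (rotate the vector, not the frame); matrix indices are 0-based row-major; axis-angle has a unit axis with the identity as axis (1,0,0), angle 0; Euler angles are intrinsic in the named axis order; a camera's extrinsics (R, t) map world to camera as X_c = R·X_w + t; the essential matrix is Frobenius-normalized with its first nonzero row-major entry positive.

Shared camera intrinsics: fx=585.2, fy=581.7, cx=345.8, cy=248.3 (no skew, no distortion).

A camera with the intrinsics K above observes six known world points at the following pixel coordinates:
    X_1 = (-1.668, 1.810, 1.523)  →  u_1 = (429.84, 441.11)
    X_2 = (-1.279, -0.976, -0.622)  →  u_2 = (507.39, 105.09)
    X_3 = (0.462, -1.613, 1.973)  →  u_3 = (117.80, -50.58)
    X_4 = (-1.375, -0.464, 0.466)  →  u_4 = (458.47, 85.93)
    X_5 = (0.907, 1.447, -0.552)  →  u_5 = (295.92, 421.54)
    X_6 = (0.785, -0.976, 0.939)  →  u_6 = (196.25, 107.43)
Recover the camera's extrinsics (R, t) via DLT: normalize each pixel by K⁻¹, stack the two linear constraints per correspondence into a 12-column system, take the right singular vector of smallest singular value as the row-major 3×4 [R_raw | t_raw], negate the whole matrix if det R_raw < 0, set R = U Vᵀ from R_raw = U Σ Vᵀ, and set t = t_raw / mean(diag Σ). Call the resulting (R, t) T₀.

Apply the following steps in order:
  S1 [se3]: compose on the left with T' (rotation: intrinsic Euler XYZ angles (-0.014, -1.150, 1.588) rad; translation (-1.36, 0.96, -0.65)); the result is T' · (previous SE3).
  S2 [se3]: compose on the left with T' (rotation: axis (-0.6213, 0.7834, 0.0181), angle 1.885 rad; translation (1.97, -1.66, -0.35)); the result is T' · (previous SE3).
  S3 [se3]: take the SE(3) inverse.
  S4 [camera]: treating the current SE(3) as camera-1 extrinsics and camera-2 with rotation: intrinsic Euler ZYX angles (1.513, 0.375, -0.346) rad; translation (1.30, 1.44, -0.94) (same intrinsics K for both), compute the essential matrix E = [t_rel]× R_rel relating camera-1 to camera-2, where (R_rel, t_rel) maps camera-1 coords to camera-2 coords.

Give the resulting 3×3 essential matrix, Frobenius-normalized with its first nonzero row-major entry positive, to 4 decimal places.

matrix = [0.3375 0.4477 -0.1053; 0.2534 0.3297 -0.0479; -0.1408 -0.0341 -0.6917]

source (pnp_recover): camera pose = R=[-0.7839 -0.0070 -0.6209; 0.2270 0.9275 -0.2970; 0.5780 -0.3737 -0.7254], t=(-0.0600, -0.1800, 4.7600)
after S1 (compose_se3): R=[-0.6147 -0.0376 0.7878; -0.7870 -0.0370 -0.6159; 0.0523 -0.9986 -0.0069], t=(-5.6309, 0.9326, 1.4602)
after S2 (compose_se3): R=[0.4326 -0.7125 0.5525; 0.0240 -0.6035 -0.7970; 0.9013 0.3580 -0.2440], t=(1.3214, 3.1816, 2.9435)
after S3 (invert_se3): R=[0.4326 0.0240 0.9013; -0.7125 -0.6035 0.3580; 0.5525 -0.7970 -0.2440], t=(-3.3008, 1.8078, 2.5237)
after S4 (essential): [0.3375 0.4477 -0.1053; 0.2534 0.3297 -0.0479; -0.1408 -0.0341 -0.6917]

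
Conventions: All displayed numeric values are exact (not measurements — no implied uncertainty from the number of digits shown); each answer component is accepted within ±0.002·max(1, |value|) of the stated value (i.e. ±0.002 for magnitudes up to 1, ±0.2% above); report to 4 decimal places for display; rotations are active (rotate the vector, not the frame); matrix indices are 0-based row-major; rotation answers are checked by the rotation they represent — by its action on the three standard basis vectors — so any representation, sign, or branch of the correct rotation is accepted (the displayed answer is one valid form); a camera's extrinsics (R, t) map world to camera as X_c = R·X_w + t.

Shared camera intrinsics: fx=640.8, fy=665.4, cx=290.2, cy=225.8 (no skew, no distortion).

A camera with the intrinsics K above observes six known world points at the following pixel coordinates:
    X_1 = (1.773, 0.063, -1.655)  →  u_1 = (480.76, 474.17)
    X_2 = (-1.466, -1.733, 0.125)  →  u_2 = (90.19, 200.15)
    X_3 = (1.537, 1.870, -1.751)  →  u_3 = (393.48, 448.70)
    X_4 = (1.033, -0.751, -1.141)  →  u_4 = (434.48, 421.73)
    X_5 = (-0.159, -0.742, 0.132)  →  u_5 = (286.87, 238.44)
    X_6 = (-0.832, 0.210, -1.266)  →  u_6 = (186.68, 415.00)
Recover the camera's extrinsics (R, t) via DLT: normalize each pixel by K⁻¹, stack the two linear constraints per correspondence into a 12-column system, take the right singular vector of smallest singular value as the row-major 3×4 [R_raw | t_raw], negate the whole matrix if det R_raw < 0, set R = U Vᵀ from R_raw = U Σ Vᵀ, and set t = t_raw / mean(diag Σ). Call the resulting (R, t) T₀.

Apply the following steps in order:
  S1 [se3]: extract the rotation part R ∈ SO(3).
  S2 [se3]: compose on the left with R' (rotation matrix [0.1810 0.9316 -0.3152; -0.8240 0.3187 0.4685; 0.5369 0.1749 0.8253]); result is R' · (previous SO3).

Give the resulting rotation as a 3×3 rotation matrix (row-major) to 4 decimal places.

rotation (matrix) = ((0.2025, -0.1891, -0.9609), (-0.7303, 0.6245, -0.2768), (0.6524, 0.7578, -0.0117))

source (pnp_recover): camera pose = R=[0.9887 -0.1419 0.0479; 0.0700 0.1554 -0.9854; 0.1324 0.9776 0.1636], t=(0.0200, 0.3500, 5.6400)
after S1 (rot_of_se3): [0.9887 -0.1419 0.0479; 0.0700 0.1554 -0.9854; 0.1324 0.9776 0.1636]
after S2 (compose_so3): [0.2025 -0.1891 -0.9609; -0.7303 0.6245 -0.2768; 0.6524 0.7578 -0.0117]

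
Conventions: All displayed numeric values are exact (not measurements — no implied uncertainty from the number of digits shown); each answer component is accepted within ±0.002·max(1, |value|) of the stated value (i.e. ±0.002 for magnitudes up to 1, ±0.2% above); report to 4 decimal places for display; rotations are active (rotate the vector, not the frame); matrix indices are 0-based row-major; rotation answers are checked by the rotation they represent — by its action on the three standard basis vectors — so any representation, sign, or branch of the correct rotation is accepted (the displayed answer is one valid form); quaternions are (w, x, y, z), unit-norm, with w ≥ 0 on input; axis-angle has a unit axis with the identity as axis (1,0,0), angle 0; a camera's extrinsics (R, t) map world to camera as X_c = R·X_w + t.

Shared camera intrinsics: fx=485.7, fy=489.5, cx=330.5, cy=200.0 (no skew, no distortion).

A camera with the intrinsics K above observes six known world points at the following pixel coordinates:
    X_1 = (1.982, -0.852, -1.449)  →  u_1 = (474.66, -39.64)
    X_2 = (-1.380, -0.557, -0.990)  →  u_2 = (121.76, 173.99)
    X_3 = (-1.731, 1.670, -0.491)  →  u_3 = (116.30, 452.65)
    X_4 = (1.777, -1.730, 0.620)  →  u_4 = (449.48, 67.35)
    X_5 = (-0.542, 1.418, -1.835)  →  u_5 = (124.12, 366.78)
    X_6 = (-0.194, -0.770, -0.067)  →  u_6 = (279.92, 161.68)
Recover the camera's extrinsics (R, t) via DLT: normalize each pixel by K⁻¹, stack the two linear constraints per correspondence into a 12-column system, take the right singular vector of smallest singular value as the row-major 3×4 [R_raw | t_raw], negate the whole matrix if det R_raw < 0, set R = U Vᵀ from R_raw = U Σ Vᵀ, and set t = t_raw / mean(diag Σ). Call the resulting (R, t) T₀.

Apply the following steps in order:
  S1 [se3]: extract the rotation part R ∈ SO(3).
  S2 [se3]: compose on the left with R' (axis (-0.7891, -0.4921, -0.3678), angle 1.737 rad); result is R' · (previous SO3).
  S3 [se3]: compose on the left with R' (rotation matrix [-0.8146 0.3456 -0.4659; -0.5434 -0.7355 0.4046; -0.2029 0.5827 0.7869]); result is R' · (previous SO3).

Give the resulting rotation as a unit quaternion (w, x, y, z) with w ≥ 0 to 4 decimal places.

source (pnp_recover): camera pose = R=[0.9279 0.1595 0.3370; -0.2964 0.8639 0.4073; -0.2261 -0.4778 0.8489], t=(-0.2000, 0.2400, 4.6902)
after S1 (rot_of_se3): [0.9279 0.1595 0.3370; -0.2964 0.8639 0.4073; -0.2261 -0.4778 0.8489]
after S2 (compose_so3): [0.3113 0.8639 0.3959; -0.1749 -0.3575 0.9174; 0.9341 -0.3549 0.0398]
after S3 (compose_so3): [-0.7492 -0.6619 -0.0240; 0.3373 -0.3501 -0.8739; 0.5700 -0.6628 0.4856]

rotation (quat) = (0.3107, 0.1698, -0.4779, 0.8039)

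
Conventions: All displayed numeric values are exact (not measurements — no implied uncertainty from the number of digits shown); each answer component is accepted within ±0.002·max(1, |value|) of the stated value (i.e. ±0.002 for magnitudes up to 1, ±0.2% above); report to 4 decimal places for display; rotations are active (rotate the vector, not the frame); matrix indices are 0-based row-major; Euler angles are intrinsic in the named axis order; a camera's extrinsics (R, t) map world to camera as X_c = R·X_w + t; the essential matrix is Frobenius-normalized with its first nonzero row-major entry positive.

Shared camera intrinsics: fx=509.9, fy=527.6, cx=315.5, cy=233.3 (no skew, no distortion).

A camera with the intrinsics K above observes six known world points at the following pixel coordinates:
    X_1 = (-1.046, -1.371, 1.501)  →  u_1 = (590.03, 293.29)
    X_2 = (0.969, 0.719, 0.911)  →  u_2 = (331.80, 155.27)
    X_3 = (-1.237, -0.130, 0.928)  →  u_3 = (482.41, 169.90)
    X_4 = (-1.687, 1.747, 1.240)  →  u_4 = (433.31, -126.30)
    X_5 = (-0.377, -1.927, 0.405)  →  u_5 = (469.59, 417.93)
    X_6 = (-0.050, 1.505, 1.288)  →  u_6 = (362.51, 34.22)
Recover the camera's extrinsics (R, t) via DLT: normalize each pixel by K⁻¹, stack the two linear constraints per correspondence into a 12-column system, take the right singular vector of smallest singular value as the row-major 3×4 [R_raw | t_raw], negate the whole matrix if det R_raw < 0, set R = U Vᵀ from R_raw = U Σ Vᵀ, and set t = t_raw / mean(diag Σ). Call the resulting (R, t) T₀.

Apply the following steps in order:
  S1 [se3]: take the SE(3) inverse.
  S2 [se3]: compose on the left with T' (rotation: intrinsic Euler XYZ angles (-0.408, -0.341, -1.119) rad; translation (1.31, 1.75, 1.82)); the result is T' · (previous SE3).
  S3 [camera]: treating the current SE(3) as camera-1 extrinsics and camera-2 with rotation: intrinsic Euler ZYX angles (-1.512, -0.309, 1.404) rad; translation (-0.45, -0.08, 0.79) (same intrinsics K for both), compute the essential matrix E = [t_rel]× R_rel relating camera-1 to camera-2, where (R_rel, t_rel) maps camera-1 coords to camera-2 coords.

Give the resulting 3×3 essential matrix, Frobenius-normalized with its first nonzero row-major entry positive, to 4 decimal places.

source (pnp_recover): camera pose = R=[-0.2924 -0.4386 0.8498; 0.1560 -0.8986 -0.4101; 0.9435 0.0127 0.3312], t=(0.0099, 0.0100, 4.5794)
after S1 (invert_se3): R=[-0.2924 0.1560 0.9435; -0.4386 -0.8986 0.0127; 0.8498 -0.4101 0.3312], t=(-4.3193, -0.0448, -1.5209)
after S2 (compose_se3): R=[-0.7764 -0.5605 0.2882; 0.3141 -0.7406 -0.5941; 0.5464 -0.3707 0.7510], t=(0.0035, 4.4747, -1.6210)
after S3 (essential): [0.3818 -0.1442 -0.2980; 0.5524 0.1054 0.3997; 0.2148 -0.1822 -0.4351]

matrix = [0.3818 -0.1442 -0.2980; 0.5524 0.1054 0.3997; 0.2148 -0.1822 -0.4351]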